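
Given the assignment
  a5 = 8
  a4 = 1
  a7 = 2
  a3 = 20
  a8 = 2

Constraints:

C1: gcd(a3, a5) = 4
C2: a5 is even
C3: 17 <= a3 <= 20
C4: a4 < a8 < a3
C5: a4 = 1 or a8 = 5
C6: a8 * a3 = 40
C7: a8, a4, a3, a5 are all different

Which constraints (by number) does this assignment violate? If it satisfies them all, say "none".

The assignment satisfies every constraint.

C1: gcd(20, 8) = 4  OK
C2: a5 = 8 is even  OK
C3: a3 = 20 lies in [17, 20]  OK
C4: values 1 < 2 < 20  OK
C5: a4 = 1 = 1 (first disjunct)  OK
C6: a8 * a3 = 2 * 20 = 40  OK
C7: values 2, 1, 20, 8 are pairwise distinct  OK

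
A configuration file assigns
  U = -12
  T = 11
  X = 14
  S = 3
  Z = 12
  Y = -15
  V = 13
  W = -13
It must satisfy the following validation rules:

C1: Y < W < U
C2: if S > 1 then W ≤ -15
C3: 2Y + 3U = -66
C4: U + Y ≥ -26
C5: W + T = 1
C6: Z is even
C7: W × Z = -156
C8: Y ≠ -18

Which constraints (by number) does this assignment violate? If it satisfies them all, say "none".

C1: values -15 < -13 < -12  ✔
C2: S = 3 > 1, so we need W ≤ -15; but W = -13 > -15  ✘
C3: 2Y + 3U = 2(-15) + 3(-12) = -66  ✔
C4: U + Y = -12 + (-15) = -27; -27 < -26, bound -26 not met  ✘
C5: W + T = -13 + 11 = -2, not 1  ✘
C6: Z = 12 is even  ✔
C7: W × Z = -13 × 12 = -156  ✔
C8: Y = -15, and -15 ≠ -18  ✔

Constraints 2, 4, and 5 are violated.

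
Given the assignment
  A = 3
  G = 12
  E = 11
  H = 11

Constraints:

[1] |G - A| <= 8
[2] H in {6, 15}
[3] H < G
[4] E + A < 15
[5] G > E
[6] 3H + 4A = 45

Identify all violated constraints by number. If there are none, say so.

[1] |12 - 3| = 9; 9 > 8, exceeds bound 8  FAIL
[2] H = 11 is not in {6, 15}  FAIL
[3] H = 11, G = 12; 11 < 12  OK
[4] E + A = 11 + 3 = 14; 14 < 15  OK
[5] G = 12, E = 11; 12 > 11  OK
[6] 3H + 4A = 3(11) + 4(3) = 45  OK

The assignment fails constraints 1, 2.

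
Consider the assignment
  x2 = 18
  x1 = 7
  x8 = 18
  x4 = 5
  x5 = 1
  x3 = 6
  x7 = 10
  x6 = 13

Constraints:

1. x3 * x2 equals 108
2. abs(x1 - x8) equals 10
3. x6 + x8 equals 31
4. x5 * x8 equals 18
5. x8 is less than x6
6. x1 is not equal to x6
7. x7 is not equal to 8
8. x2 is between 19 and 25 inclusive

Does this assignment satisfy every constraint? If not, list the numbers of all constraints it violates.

Constraints 2, 5, and 8 are violated.

1. x3 * x2 = 6 * 18 = 108 — holds.
2. abs(7 - 18) = 11, not 10 — fails.
3. x6 + x8 = 13 + 18 = 31 — holds.
4. x5 * x8 = 1 * 18 = 18 — holds.
5. x8 = 18, x6 = 13; 18 ≥ 13 (want <) — fails.
6. x1 = 7, x6 = 13; distinct — holds.
7. x7 = 10, and 10 ≠ 8 — holds.
8. x2 = 18 is outside [19, 25] — fails.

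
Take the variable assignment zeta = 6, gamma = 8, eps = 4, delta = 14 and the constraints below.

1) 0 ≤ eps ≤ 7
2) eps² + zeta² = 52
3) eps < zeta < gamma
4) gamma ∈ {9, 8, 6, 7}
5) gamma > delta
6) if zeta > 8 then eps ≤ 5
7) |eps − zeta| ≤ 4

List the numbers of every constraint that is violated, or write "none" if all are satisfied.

No — constraint 5 is not satisfied.

1) eps = 4 lies in [0, 7]  yes
2) eps² + zeta² = 4² + 6² = 16 + 36 = 52  yes
3) values 4 < 6 < 8  yes
4) gamma = 8 is in {9, 8, 6, 7}  yes
5) gamma = 8, delta = 14; 8 ≤ 14 (want >)  no
6) zeta = 6, not > 8; antecedent false, conditional vacuously true  yes
7) |4 − 6| = 2; 2 ≤ 4  yes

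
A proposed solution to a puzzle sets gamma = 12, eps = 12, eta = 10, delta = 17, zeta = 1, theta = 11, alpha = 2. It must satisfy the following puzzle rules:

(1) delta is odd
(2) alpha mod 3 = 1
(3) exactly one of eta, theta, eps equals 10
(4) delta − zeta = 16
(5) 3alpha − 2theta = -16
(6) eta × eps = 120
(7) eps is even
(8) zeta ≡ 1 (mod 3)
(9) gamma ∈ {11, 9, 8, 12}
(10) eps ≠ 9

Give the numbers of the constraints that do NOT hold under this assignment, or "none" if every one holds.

(1) delta = 17 is odd — satisfied.
(2) 2 mod 3 = 2, not 1 — violated.
(3) eta=10, theta=11, eps=12; 1 of them equals 10 — satisfied.
(4) delta − zeta = 17 − 1 = 16 — satisfied.
(5) 3alpha − 2theta = 3(2) − 2(11) = -16 — satisfied.
(6) eta × eps = 10 × 12 = 120 — satisfied.
(7) eps = 12 is even — satisfied.
(8) 1 mod 3 = 1 — satisfied.
(9) gamma = 12 is in {11, 9, 8, 12} — satisfied.
(10) eps = 12, and 12 ≠ 9 — satisfied.

Constraint 2 does not hold.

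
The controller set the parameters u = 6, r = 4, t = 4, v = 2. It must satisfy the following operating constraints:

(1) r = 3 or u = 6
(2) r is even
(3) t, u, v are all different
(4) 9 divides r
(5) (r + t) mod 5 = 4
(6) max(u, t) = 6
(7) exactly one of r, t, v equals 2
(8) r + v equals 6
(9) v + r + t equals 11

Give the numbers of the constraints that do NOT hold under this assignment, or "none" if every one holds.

(1) r = 4 ≠ 3, but u = 6 = 6 (second disjunct) — satisfied.
(2) r = 4 is even — satisfied.
(3) values 4, 6, 2 are pairwise distinct — satisfied.
(4) 4 = 9*0 + 4, so 9 does not divide 4 — violated.
(5) r + t = 8; 8 mod 5 = 3, not 4 — violated.
(6) max(6, 4) = 6 — satisfied.
(7) r=4, t=4, v=2; 1 of them equals 2 — satisfied.
(8) r + v = 4 + 2 = 6 — satisfied.
(9) v + r + t = 2 + 4 + 4 = 10, not 11 — violated.

Constraints 4, 5, 9 do not hold.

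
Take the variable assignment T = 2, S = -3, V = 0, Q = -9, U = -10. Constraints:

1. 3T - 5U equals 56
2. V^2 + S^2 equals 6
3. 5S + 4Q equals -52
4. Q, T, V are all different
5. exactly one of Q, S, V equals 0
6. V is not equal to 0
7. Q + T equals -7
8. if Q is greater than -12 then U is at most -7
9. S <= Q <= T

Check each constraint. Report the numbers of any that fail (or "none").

1. 3T - 5U = 3(2) - 5(-10) = 56  ✔
2. V^2 + S^2 = 0^2 + (-3)^2 = 0 + 9 = 9, not 6  ✘
3. 5S + 4Q = 5(-3) + 4(-9) = -51, not -52  ✘
4. values -9, 2, 0 are pairwise distinct  ✔
5. Q=-9, S=-3, V=0; 1 of them equals 0  ✔
6. V = 0, but 0 is required to differ  ✘
7. Q + T = -9 + 2 = -7  ✔
8. Q = -9 > -12, so we need U ≤ -7; U = -10 ≤ -7  ✔
9. values -3, -9, 2; S = -3 is not <= Q = -9  ✘

Constraints 2, 3, 6, and 9 do not hold.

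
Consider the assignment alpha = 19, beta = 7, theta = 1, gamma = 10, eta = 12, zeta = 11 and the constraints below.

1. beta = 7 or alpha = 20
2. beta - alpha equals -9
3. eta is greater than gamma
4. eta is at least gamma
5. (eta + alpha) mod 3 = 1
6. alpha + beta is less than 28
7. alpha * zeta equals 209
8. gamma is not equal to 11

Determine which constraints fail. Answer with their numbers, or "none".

1. beta = 7 = 7 (first disjunct)  ✓
2. beta - alpha = 7 - 19 = -12, not -9  ✗
3. eta = 12, gamma = 10; 12 > 10  ✓
4. eta = 12, gamma = 10; 12 ≥ 10  ✓
5. eta + alpha = 31; 31 mod 3 = 1  ✓
6. alpha + beta = 19 + 7 = 26; 26 < 28  ✓
7. alpha * zeta = 19 * 11 = 209  ✓
8. gamma = 10, and 10 ≠ 11  ✓

Constraint 2 is violated.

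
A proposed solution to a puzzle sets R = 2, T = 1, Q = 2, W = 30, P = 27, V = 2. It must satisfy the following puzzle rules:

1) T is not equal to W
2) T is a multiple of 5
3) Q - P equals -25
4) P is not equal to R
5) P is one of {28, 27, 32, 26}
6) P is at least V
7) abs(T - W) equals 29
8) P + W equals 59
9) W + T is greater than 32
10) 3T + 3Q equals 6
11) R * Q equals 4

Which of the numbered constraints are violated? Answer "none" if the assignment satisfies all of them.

Violated: 2, 8, 9, and 10.

1) T = 1, W = 30; distinct  holds
2) 1 = 5*0 + 1, so 5 does not divide 1  fails
3) Q - P = 2 - 27 = -25  holds
4) P = 27, R = 2; distinct  holds
5) P = 27 is in {28, 27, 32, 26}  holds
6) P = 27, V = 2; 27 ≥ 2  holds
7) abs(1 - 30) = 29  holds
8) P + W = 27 + 30 = 57, not 59  fails
9) W + T = 30 + 1 = 31; 31 ≤ 32, bound 32 not met  fails
10) 3T + 3Q = 3(1) + 3(2) = 9, not 6  fails
11) R * Q = 2 * 2 = 4  holds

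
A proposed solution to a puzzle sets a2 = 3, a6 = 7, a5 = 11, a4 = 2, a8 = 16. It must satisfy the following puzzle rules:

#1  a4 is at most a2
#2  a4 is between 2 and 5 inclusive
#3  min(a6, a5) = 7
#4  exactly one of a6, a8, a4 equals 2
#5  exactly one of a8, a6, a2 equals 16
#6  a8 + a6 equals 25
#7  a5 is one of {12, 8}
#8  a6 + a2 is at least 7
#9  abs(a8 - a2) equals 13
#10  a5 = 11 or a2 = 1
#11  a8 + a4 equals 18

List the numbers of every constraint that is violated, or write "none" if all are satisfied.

#1 a4 = 2, a2 = 3; 2 ≤ 3 — holds.
#2 a4 = 2 lies in [2, 5] — holds.
#3 min(7, 11) = 7 — holds.
#4 a6=7, a8=16, a4=2; 1 of them equals 2 — holds.
#5 a8=16, a6=7, a2=3; 1 of them equals 16 — holds.
#6 a8 + a6 = 16 + 7 = 23, not 25 — fails.
#7 a5 = 11 is not in {12, 8} — fails.
#8 a6 + a2 = 7 + 3 = 10; 10 ≥ 7 — holds.
#9 abs(16 - 3) = 13 — holds.
#10 a5 = 11 = 11 (first disjunct) — holds.
#11 a8 + a4 = 16 + 2 = 18 — holds.

The assignment fails constraints 6 and 7.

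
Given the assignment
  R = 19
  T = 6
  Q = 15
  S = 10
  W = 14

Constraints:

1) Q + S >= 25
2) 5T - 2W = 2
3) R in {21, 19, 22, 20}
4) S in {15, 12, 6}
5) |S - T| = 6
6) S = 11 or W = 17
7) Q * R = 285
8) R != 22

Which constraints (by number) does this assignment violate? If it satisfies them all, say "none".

Constraints 4, 5, and 6 are violated.

1) Q + S = 15 + 10 = 25; 25 ≥ 25  ✓
2) 5T - 2W = 5(6) - 2(14) = 2  ✓
3) R = 19 is in {21, 19, 22, 20}  ✓
4) S = 10 is not in {15, 12, 6}  ✗
5) |10 - 6| = 4, not 6  ✗
6) S = 10 ≠ 11 and W = 14 ≠ 17; both disjuncts false  ✗
7) Q * R = 15 * 19 = 285  ✓
8) R = 19, and 19 ≠ 22  ✓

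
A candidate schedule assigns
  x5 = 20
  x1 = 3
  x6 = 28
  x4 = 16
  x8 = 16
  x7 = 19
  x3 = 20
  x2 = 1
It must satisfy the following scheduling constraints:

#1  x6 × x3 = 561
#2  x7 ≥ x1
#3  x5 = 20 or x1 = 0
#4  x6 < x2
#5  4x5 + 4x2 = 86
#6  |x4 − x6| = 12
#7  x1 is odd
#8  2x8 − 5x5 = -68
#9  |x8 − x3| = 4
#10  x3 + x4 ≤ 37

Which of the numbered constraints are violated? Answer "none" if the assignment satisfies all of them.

#1 x6 × x3 = 28 × 20 = 560, not 561  false
#2 x7 = 19, x1 = 3; 19 ≥ 3  true
#3 x5 = 20 = 20 (first disjunct)  true
#4 x6 = 28, x2 = 1; 28 ≥ 1 (want <)  false
#5 4x5 + 4x2 = 4(20) + 4(1) = 84, not 86  false
#6 |16 − 28| = 12  true
#7 x1 = 3 is odd  true
#8 2x8 − 5x5 = 2(16) − 5(20) = -68  true
#9 |16 − 20| = 4  true
#10 x3 + x4 = 20 + 16 = 36; 36 ≤ 37  true

Constraints 1, 4, 5 do not hold.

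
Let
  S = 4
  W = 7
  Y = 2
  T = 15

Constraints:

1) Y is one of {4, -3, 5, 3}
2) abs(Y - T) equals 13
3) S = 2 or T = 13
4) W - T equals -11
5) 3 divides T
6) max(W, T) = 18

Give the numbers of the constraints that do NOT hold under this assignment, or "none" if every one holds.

Constraints 1, 3, 4, and 6 do not hold.

1) Y = 2 is not in {4, -3, 5, 3}  FAIL
2) abs(2 - 15) = 13  OK
3) S = 4 ≠ 2 and T = 15 ≠ 13; both disjuncts false  FAIL
4) W - T = 7 - 15 = -8, not -11  FAIL
5) 15 / 3 = 5, so 3 divides 15  OK
6) max(7, 15) = 15, not 18  FAIL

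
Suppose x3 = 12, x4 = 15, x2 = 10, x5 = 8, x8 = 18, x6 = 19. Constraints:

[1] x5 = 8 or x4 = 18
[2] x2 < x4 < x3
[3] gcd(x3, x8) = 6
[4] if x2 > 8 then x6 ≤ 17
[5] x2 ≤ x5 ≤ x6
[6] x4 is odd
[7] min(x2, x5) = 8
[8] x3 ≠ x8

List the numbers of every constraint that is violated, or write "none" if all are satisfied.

[1] x5 = 8 = 8 (first disjunct)  holds
[2] values 10, 15, 12; x4 = 15 is not < x3 = 12  fails
[3] gcd(12, 18) = 6  holds
[4] x2 = 10 > 8, so we need x6 ≤ 17; but x6 = 19 > 17  fails
[5] values 10, 8, 19; x2 = 10 is not ≤ x5 = 8  fails
[6] x4 = 15 is odd  holds
[7] min(10, 8) = 8  holds
[8] x3 = 12, x8 = 18; distinct  holds

The assignment fails constraints 2, 4, and 5.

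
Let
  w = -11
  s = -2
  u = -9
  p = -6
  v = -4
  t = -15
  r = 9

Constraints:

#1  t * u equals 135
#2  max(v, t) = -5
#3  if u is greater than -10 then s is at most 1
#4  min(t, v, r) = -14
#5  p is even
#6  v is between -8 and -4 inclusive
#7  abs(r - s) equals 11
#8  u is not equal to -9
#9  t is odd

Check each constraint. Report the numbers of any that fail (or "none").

#1 t * u = -15 * (-9) = 135  ✓
#2 max(-4, -15) = -4, not -5  ✗
#3 u = -9 > -10, so we need s ≤ 1; s = -2 ≤ 1  ✓
#4 min(-15, -4, 9) = -15, not -14  ✗
#5 p = -6 is even  ✓
#6 v = -4 lies in [-8, -4]  ✓
#7 abs(9 - (-2)) = 11  ✓
#8 u = -9, but -9 is required to differ  ✗
#9 t = -15 is odd  ✓

Constraints 2, 4, 8 do not hold.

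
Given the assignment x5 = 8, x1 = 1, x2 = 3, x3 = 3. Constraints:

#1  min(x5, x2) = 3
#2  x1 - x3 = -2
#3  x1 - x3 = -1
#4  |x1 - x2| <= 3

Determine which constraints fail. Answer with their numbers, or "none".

#1 min(8, 3) = 3 — satisfied.
#2 x1 - x3 = 1 - 3 = -2 — satisfied.
#3 x1 - x3 = 1 - 3 = -2, not -1 — violated.
#4 |1 - 3| = 2; 2 ≤ 3 — satisfied.

No — constraint 3 is not satisfied.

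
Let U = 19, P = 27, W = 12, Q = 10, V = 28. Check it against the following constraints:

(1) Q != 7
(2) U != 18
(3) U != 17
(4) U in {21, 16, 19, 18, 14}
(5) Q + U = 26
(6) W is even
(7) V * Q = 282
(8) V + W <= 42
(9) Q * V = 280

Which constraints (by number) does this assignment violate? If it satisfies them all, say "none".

(1) Q = 10, and 10 ≠ 7 — holds.
(2) U = 19, and 19 ≠ 18 — holds.
(3) U = 19, and 19 ≠ 17 — holds.
(4) U = 19 is in {21, 16, 19, 18, 14} — holds.
(5) Q + U = 10 + 19 = 29, not 26 — does not hold.
(6) W = 12 is even — holds.
(7) V * Q = 28 * 10 = 280, not 282 — does not hold.
(8) V + W = 28 + 12 = 40; 40 ≤ 42 — holds.
(9) Q * V = 10 * 28 = 280 — holds.

Constraints 5, 7 are violated.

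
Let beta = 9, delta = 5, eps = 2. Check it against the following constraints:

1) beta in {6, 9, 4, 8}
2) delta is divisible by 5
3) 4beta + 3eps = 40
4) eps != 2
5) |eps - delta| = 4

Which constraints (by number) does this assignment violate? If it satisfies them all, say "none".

1) beta = 9 is in {6, 9, 4, 8} — satisfied.
2) 5 / 5 = 1, so 5 divides 5 — satisfied.
3) 4beta + 3eps = 4(9) + 3(2) = 42, not 40 — violated.
4) eps = 2, but 2 is required to differ — violated.
5) |2 - 5| = 3, not 4 — violated.

Constraints 3, 4, and 5 do not hold.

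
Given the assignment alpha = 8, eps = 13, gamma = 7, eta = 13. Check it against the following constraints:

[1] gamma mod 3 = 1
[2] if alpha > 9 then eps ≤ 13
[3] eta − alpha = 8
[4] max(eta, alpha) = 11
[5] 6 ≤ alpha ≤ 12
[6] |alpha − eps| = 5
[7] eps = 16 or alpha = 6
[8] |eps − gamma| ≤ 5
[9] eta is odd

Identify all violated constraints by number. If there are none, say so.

The assignment fails constraints 3, 4, 7, 8.

[1] 7 mod 3 = 1  yes
[2] alpha = 8, not > 9; antecedent false, conditional vacuously true  yes
[3] eta − alpha = 13 − 8 = 5, not 8  no
[4] max(13, 8) = 13, not 11  no
[5] alpha = 8 lies in [6, 12]  yes
[6] |8 − 13| = 5  yes
[7] eps = 13 ≠ 16 and alpha = 8 ≠ 6; both disjuncts false  no
[8] |13 − 7| = 6; 6 > 5, exceeds bound 5  no
[9] eta = 13 is odd  yes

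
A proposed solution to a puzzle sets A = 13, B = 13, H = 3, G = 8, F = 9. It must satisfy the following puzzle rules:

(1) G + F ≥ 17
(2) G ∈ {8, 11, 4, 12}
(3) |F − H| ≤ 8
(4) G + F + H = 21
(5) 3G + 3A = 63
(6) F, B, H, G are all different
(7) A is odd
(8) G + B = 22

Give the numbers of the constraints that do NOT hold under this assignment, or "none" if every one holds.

No — constraints 4 and 8 are not satisfied.

(1) G + F = 8 + 9 = 17; 17 ≥ 17 — holds.
(2) G = 8 is in {8, 11, 4, 12} — holds.
(3) |9 − 3| = 6; 6 ≤ 8 — holds.
(4) G + F + H = 8 + 9 + 3 = 20, not 21 — does not hold.
(5) 3G + 3A = 3(8) + 3(13) = 63 — holds.
(6) values 9, 13, 3, 8 are pairwise distinct — holds.
(7) A = 13 is odd — holds.
(8) G + B = 8 + 13 = 21, not 22 — does not hold.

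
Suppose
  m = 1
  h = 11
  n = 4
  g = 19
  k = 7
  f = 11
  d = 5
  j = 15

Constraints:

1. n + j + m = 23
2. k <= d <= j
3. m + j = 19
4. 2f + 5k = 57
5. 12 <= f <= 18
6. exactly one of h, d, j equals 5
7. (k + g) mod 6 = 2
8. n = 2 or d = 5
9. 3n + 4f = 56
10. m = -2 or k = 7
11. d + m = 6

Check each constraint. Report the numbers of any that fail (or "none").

1. n + j + m = 4 + 15 + 1 = 20, not 23  no
2. values 7, 5, 15; k = 7 is not <= d = 5  no
3. m + j = 1 + 15 = 16, not 19  no
4. 2f + 5k = 2(11) + 5(7) = 57  yes
5. f = 11 is outside [12, 18]  no
6. h=11, d=5, j=15; 1 of them equals 5  yes
7. k + g = 26; 26 mod 6 = 2  yes
8. n = 4 ≠ 2, but d = 5 = 5 (second disjunct)  yes
9. 3n + 4f = 3(4) + 4(11) = 56  yes
10. m = 1 ≠ -2, but k = 7 = 7 (second disjunct)  yes
11. d + m = 5 + 1 = 6  yes

Constraints 1, 2, 3, 5 do not hold.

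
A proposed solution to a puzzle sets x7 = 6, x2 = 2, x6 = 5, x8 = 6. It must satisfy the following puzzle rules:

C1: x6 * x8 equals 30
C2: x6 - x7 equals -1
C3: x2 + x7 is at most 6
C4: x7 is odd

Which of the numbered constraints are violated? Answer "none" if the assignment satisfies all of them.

C1: x6 * x8 = 5 * 6 = 30 — holds.
C2: x6 - x7 = 5 - 6 = -1 — holds.
C3: x2 + x7 = 2 + 6 = 8; 8 > 6, bound 6 not met — fails.
C4: x7 = 6 is even — fails.

Constraints 3 and 4 are violated.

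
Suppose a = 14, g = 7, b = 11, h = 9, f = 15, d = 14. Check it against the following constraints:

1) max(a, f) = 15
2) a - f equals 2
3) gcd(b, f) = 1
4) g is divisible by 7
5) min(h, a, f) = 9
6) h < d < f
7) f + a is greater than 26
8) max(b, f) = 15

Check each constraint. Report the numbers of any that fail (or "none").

1) max(14, 15) = 15 — OK.
2) a - f = 14 - 15 = -1, not 2 — violated.
3) gcd(11, 15) = 1 — OK.
4) 7 / 7 = 1, so 7 divides 7 — OK.
5) min(9, 14, 15) = 9 — OK.
6) values 9 < 14 < 15 — OK.
7) f + a = 15 + 14 = 29; 29 > 26 — OK.
8) max(11, 15) = 15 — OK.

No — constraint 2 is not satisfied.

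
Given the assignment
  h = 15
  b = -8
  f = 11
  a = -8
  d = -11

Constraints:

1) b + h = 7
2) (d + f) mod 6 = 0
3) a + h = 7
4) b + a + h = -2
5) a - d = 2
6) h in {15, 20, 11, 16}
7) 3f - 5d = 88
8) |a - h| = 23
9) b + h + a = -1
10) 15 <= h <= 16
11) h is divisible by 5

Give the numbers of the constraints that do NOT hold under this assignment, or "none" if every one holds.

1) b + h = -8 + 15 = 7 — OK.
2) d + f = 0; 0 mod 6 = 0 — OK.
3) a + h = -8 + 15 = 7 — OK.
4) b + a + h = -8 + (-8) + 15 = -1, not -2 — violated.
5) a - d = -8 - (-11) = 3, not 2 — violated.
6) h = 15 is in {15, 20, 11, 16} — OK.
7) 3f - 5d = 3(11) - 5(-11) = 88 — OK.
8) |-8 - 15| = 23 — OK.
9) b + h + a = -8 + 15 + (-8) = -1 — OK.
10) h = 15 lies in [15, 16] — OK.
11) 15 / 5 = 3, so 5 divides 15 — OK.

Violated: 4, 5.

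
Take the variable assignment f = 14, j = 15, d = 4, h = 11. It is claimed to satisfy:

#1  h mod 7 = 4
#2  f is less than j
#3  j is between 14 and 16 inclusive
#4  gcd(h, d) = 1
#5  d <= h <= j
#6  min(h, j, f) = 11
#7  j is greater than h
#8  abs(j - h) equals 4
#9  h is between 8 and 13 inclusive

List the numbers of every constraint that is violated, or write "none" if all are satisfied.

Yes — all constraints hold.

#1 11 mod 7 = 4 — OK.
#2 f = 14, j = 15; 14 < 15 — OK.
#3 j = 15 lies in [14, 16] — OK.
#4 gcd(11, 4) = 1 — OK.
#5 values 4 <= 11 <= 15 — OK.
#6 min(11, 15, 14) = 11 — OK.
#7 j = 15, h = 11; 15 > 11 — OK.
#8 abs(15 - 11) = 4 — OK.
#9 h = 11 lies in [8, 13] — OK.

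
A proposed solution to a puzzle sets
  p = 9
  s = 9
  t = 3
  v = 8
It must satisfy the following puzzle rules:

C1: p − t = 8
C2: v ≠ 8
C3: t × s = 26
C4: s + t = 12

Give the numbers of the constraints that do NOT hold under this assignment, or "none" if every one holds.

The assignment fails constraints 1, 2, and 3.

C1: p − t = 9 − 3 = 6, not 8  false
C2: v = 8, but 8 is required to differ  false
C3: t × s = 3 × 9 = 27, not 26  false
C4: s + t = 9 + 3 = 12  true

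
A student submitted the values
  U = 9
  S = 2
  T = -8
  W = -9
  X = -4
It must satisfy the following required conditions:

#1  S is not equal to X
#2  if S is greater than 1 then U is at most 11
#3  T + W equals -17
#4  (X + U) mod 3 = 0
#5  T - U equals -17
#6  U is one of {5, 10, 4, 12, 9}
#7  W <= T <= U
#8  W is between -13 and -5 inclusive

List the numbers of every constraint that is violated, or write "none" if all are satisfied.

#1 S = 2, X = -4; distinct — OK.
#2 S = 2 > 1, so we need U ≤ 11; U = 9 ≤ 11 — OK.
#3 T + W = -8 + (-9) = -17 — OK.
#4 X + U = 5; 5 mod 3 = 2, not 0 — violated.
#5 T - U = -8 - 9 = -17 — OK.
#6 U = 9 is in {5, 10, 4, 12, 9} — OK.
#7 values -9 <= -8 <= 9 — OK.
#8 W = -9 lies in [-13, -5] — OK.

Violated: 4.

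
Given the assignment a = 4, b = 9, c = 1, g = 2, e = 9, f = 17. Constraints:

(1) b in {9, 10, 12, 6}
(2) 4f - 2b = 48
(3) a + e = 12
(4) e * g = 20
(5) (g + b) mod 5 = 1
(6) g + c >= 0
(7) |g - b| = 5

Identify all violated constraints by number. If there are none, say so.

(1) b = 9 is in {9, 10, 12, 6} — satisfied.
(2) 4f - 2b = 4(17) - 2(9) = 50, not 48 — violated.
(3) a + e = 4 + 9 = 13, not 12 — violated.
(4) e * g = 9 * 2 = 18, not 20 — violated.
(5) g + b = 11; 11 mod 5 = 1 — satisfied.
(6) g + c = 2 + 1 = 3; 3 ≥ 0 — satisfied.
(7) |2 - 9| = 7, not 5 — violated.

The assignment fails constraints 2, 3, 4, 7.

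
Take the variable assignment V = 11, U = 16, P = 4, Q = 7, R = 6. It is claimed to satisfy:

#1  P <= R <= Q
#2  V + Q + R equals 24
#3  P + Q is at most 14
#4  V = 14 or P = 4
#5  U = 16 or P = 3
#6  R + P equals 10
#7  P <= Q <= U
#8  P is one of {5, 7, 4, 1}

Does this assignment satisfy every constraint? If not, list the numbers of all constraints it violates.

#1 values 4 <= 6 <= 7 — satisfied.
#2 V + Q + R = 11 + 7 + 6 = 24 — satisfied.
#3 P + Q = 4 + 7 = 11; 11 ≤ 14 — satisfied.
#4 V = 11 ≠ 14, but P = 4 = 4 (second disjunct) — satisfied.
#5 U = 16 = 16 (first disjunct) — satisfied.
#6 R + P = 6 + 4 = 10 — satisfied.
#7 values 4 <= 7 <= 16 — satisfied.
#8 P = 4 is in {5, 7, 4, 1} — satisfied.

The assignment satisfies every constraint.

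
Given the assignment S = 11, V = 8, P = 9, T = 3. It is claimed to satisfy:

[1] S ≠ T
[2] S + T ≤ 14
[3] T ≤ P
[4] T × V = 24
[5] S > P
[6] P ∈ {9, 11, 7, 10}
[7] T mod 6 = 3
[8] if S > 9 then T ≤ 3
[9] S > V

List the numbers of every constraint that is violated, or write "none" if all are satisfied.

All constraints are satisfied.

[1] S = 11, T = 3; distinct  holds
[2] S + T = 11 + 3 = 14; 14 ≤ 14  holds
[3] T = 3, P = 9; 3 ≤ 9  holds
[4] T × V = 3 × 8 = 24  holds
[5] S = 11, P = 9; 11 > 9  holds
[6] P = 9 is in {9, 11, 7, 10}  holds
[7] 3 mod 6 = 3  holds
[8] S = 11 > 9, so we need T ≤ 3; T = 3 ≤ 3  holds
[9] S = 11, V = 8; 11 > 8  holds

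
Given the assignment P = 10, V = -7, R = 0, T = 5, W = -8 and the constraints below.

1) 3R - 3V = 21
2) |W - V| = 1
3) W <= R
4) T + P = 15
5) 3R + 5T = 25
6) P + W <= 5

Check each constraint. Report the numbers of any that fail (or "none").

The assignment satisfies every constraint.

1) 3R - 3V = 3(0) - 3(-7) = 21 — holds.
2) |-8 - (-7)| = 1 — holds.
3) W = -8, R = 0; -8 ≤ 0 — holds.
4) T + P = 5 + 10 = 15 — holds.
5) 3R + 5T = 3(0) + 5(5) = 25 — holds.
6) P + W = 10 + (-8) = 2; 2 ≤ 5 — holds.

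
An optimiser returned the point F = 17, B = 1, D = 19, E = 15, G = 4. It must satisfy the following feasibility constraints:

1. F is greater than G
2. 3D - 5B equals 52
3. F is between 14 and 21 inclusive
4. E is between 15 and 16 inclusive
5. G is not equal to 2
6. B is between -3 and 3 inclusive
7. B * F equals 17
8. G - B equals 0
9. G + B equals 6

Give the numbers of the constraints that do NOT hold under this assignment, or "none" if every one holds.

The assignment fails constraints 8, 9.

1. F = 17, G = 4; 17 > 4  ✓
2. 3D - 5B = 3(19) - 5(1) = 52  ✓
3. F = 17 lies in [14, 21]  ✓
4. E = 15 lies in [15, 16]  ✓
5. G = 4, and 4 ≠ 2  ✓
6. B = 1 lies in [-3, 3]  ✓
7. B * F = 1 * 17 = 17  ✓
8. G - B = 4 - 1 = 3, not 0  ✗
9. G + B = 4 + 1 = 5, not 6  ✗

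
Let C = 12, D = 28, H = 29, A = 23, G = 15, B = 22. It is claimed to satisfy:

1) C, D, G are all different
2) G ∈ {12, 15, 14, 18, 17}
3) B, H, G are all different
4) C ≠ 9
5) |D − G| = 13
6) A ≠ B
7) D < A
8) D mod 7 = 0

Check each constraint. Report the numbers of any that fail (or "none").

1) values 12, 28, 15 are pairwise distinct  holds
2) G = 15 is in {12, 15, 14, 18, 17}  holds
3) values 22, 29, 15 are pairwise distinct  holds
4) C = 12, and 12 ≠ 9  holds
5) |28 − 15| = 13  holds
6) A = 23, B = 22; distinct  holds
7) D = 28, A = 23; 28 ≥ 23 (want <)  fails
8) 28 mod 7 = 0  holds

No — constraint 7 is not satisfied.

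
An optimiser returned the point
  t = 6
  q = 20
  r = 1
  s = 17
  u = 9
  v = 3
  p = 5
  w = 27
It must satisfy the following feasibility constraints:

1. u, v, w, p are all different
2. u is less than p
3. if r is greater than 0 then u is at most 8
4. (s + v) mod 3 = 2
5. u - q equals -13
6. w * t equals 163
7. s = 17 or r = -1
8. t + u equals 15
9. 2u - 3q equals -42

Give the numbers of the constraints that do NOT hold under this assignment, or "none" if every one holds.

1. values 9, 3, 27, 5 are pairwise distinct — holds.
2. u = 9, p = 5; 9 ≥ 5 (want <) — fails.
3. r = 1 > 0, so we need u ≤ 8; but u = 9 > 8 — fails.
4. s + v = 20; 20 mod 3 = 2 — holds.
5. u - q = 9 - 20 = -11, not -13 — fails.
6. w * t = 27 * 6 = 162, not 163 — fails.
7. s = 17 = 17 (first disjunct) — holds.
8. t + u = 6 + 9 = 15 — holds.
9. 2u - 3q = 2(9) - 3(20) = -42 — holds.

Constraints 2, 3, 5, and 6 do not hold.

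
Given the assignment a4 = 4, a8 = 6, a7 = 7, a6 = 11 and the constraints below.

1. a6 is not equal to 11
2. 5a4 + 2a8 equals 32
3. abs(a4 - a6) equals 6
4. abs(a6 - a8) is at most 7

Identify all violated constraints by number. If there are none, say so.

1. a6 = 11, but 11 is required to differ — fails.
2. 5a4 + 2a8 = 5(4) + 2(6) = 32 — holds.
3. abs(4 - 11) = 7, not 6 — fails.
4. abs(11 - 6) = 5; 5 ≤ 7 — holds.

No — constraints 1 and 3 are not satisfied.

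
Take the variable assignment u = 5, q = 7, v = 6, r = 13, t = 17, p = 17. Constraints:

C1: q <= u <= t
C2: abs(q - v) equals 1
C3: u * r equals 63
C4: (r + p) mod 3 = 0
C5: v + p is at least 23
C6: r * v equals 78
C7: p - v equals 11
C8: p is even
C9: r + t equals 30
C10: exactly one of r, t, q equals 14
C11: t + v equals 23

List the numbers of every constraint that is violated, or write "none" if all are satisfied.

C1: values 7, 5, 17; q = 7 is not <= u = 5  FAIL
C2: abs(7 - 6) = 1  OK
C3: u * r = 5 * 13 = 65, not 63  FAIL
C4: r + p = 30; 30 mod 3 = 0  OK
C5: v + p = 6 + 17 = 23; 23 ≥ 23  OK
C6: r * v = 13 * 6 = 78  OK
C7: p - v = 17 - 6 = 11  OK
C8: p = 17 is odd  FAIL
C9: r + t = 13 + 17 = 30  OK
C10: r=13, t=17, q=7; 0 of them equal 14, not exactly one  FAIL
C11: t + v = 17 + 6 = 23  OK

Constraints 1, 3, 8, 10 are violated.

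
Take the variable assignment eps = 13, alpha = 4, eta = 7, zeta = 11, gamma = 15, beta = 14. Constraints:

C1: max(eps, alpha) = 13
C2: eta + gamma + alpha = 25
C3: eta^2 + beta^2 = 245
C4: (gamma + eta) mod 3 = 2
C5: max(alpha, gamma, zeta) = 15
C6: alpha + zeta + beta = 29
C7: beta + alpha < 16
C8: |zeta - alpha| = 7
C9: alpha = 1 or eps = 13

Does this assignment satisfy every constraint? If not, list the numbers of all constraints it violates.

C1: max(13, 4) = 13 — OK.
C2: eta + gamma + alpha = 7 + 15 + 4 = 26, not 25 — violated.
C3: eta^2 + beta^2 = 7^2 + 14^2 = 49 + 196 = 245 — OK.
C4: gamma + eta = 22; 22 mod 3 = 1, not 2 — violated.
C5: max(4, 15, 11) = 15 — OK.
C6: alpha + zeta + beta = 4 + 11 + 14 = 29 — OK.
C7: beta + alpha = 14 + 4 = 18; 18 ≥ 16, bound 16 not met — violated.
C8: |11 - 4| = 7 — OK.
C9: alpha = 4 ≠ 1, but eps = 13 = 13 (second disjunct) — OK.

The assignment fails constraints 2, 4, and 7.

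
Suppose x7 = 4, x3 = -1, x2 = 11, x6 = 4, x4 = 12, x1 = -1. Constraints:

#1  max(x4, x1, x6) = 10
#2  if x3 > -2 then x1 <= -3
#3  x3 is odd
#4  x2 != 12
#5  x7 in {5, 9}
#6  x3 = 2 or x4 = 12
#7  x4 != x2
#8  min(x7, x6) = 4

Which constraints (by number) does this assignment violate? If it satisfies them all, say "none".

No — constraints 1, 2, and 5 are not satisfied.

#1 max(12, -1, 4) = 12, not 10 — violated.
#2 x3 = -1 > -2, so we need x1 ≤ -3; but x1 = -1 > -3 — violated.
#3 x3 = -1 is odd — satisfied.
#4 x2 = 11, and 11 ≠ 12 — satisfied.
#5 x7 = 4 is not in {5, 9} — violated.
#6 x3 = -1 ≠ 2, but x4 = 12 = 12 (second disjunct) — satisfied.
#7 x4 = 12, x2 = 11; distinct — satisfied.
#8 min(4, 4) = 4 — satisfied.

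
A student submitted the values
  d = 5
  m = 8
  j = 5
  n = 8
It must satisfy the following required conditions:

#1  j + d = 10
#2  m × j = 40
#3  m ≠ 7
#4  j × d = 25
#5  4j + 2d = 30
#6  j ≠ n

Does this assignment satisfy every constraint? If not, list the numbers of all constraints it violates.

None — every constraint holds.

#1 j + d = 5 + 5 = 10  ✔
#2 m × j = 8 × 5 = 40  ✔
#3 m = 8, and 8 ≠ 7  ✔
#4 j × d = 5 × 5 = 25  ✔
#5 4j + 2d = 4(5) + 2(5) = 30  ✔
#6 j = 5, n = 8; distinct  ✔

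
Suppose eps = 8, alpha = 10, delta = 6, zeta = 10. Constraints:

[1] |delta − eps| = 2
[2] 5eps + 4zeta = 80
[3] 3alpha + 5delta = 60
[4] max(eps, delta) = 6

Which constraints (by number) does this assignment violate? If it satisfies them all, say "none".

[1] |6 − 8| = 2 — satisfied.
[2] 5eps + 4zeta = 5(8) + 4(10) = 80 — satisfied.
[3] 3alpha + 5delta = 3(10) + 5(6) = 60 — satisfied.
[4] max(8, 6) = 8, not 6 — violated.

Constraint 4 does not hold.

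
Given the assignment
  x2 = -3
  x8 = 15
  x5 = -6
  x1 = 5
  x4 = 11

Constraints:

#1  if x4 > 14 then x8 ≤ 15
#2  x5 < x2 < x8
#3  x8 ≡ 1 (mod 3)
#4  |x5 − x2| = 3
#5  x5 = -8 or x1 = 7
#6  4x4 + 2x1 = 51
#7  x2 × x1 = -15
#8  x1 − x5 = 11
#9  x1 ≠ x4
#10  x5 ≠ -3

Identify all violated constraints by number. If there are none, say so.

#1 x4 = 11, not > 14; antecedent false, conditional vacuously true — holds.
#2 values -6 < -3 < 15 — holds.
#3 15 mod 3 = 0, not 1 — does not hold.
#4 |-6 − (-3)| = 3 — holds.
#5 x5 = -6 ≠ -8 and x1 = 5 ≠ 7; both disjuncts false — does not hold.
#6 4x4 + 2x1 = 4(11) + 2(5) = 54, not 51 — does not hold.
#7 x2 × x1 = -3 × 5 = -15 — holds.
#8 x1 − x5 = 5 − (-6) = 11 — holds.
#9 x1 = 5, x4 = 11; distinct — holds.
#10 x5 = -6, and -6 ≠ -3 — holds.

The assignment fails constraints 3, 5, 6.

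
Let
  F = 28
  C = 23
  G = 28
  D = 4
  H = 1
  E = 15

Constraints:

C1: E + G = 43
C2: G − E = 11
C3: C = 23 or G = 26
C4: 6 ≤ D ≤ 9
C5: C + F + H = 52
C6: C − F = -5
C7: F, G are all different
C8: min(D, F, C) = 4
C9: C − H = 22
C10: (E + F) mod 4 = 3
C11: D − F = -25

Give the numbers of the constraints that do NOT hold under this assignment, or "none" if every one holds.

C1: E + G = 15 + 28 = 43 — holds.
C2: G − E = 28 − 15 = 13, not 11 — does not hold.
C3: C = 23 = 23 (first disjunct) — holds.
C4: D = 4 is outside [6, 9] — does not hold.
C5: C + F + H = 23 + 28 + 1 = 52 — holds.
C6: C − F = 23 − 28 = -5 — holds.
C7: F = G = 28, not all different — does not hold.
C8: min(4, 28, 23) = 4 — holds.
C9: C − H = 23 − 1 = 22 — holds.
C10: E + F = 43; 43 mod 4 = 3 — holds.
C11: D − F = 4 − 28 = -24, not -25 — does not hold.

Constraints 2, 4, 7, 11 are violated.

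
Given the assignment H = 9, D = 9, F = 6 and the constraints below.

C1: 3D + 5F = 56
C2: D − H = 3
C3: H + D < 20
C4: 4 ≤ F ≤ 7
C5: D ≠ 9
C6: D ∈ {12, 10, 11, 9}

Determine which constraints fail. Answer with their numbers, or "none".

Constraints 1, 2, 5 do not hold.

C1: 3D + 5F = 3(9) + 5(6) = 57, not 56  ✘
C2: D − H = 9 − 9 = 0, not 3  ✘
C3: H + D = 9 + 9 = 18; 18 < 20  ✔
C4: F = 6 lies in [4, 7]  ✔
C5: D = 9, but 9 is required to differ  ✘
C6: D = 9 is in {12, 10, 11, 9}  ✔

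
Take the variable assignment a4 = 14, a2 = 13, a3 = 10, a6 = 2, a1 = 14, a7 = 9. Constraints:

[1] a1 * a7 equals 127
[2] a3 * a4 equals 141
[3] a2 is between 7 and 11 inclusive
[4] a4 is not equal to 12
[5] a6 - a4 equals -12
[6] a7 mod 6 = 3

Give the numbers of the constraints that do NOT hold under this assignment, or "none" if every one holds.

[1] a1 * a7 = 14 * 9 = 126, not 127 — violated.
[2] a3 * a4 = 10 * 14 = 140, not 141 — violated.
[3] a2 = 13 is outside [7, 11] — violated.
[4] a4 = 14, and 14 ≠ 12 — OK.
[5] a6 - a4 = 2 - 14 = -12 — OK.
[6] 9 mod 6 = 3 — OK.

Violated: 1, 2, 3.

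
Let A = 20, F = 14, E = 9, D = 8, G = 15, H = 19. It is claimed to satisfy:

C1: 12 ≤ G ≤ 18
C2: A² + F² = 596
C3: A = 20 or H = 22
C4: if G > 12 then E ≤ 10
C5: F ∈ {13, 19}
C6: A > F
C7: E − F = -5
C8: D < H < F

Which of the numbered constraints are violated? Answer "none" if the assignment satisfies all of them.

Violated: 5 and 8.

C1: G = 15 lies in [12, 18]  ✔
C2: A² + F² = 20² + 14² = 400 + 196 = 596  ✔
C3: A = 20 = 20 (first disjunct)  ✔
C4: G = 15 > 12, so we need E ≤ 10; E = 9 ≤ 10  ✔
C5: F = 14 is not in {13, 19}  ✘
C6: A = 20, F = 14; 20 > 14  ✔
C7: E − F = 9 − 14 = -5  ✔
C8: values 8, 19, 14; H = 19 is not < F = 14  ✘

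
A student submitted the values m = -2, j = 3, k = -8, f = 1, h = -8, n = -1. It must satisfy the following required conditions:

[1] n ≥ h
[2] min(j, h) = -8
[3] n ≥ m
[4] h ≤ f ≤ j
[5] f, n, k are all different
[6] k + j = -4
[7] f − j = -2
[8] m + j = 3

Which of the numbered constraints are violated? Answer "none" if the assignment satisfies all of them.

[1] n = -1, h = -8; -1 ≥ -8 — satisfied.
[2] min(3, -8) = -8 — satisfied.
[3] n = -1, m = -2; -1 ≥ -2 — satisfied.
[4] values -8 ≤ 1 ≤ 3 — satisfied.
[5] values 1, -1, -8 are pairwise distinct — satisfied.
[6] k + j = -8 + 3 = -5, not -4 — violated.
[7] f − j = 1 − 3 = -2 — satisfied.
[8] m + j = -2 + 3 = 1, not 3 — violated.

Violated: 6, 8.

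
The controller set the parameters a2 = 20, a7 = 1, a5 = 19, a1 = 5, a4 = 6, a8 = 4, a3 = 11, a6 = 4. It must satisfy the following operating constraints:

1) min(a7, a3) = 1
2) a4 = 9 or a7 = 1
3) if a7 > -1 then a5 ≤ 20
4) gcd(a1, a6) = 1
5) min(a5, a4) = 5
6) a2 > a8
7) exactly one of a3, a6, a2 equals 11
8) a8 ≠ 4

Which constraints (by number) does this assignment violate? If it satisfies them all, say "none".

No — constraints 5, 8 are not satisfied.

1) min(1, 11) = 1 — holds.
2) a4 = 6 ≠ 9, but a7 = 1 = 1 (second disjunct) — holds.
3) a7 = 1 > -1, so we need a5 ≤ 20; a5 = 19 ≤ 20 — holds.
4) gcd(5, 4) = 1 — holds.
5) min(19, 6) = 6, not 5 — fails.
6) a2 = 20, a8 = 4; 20 > 4 — holds.
7) a3=11, a6=4, a2=20; 1 of them equals 11 — holds.
8) a8 = 4, but 4 is required to differ — fails.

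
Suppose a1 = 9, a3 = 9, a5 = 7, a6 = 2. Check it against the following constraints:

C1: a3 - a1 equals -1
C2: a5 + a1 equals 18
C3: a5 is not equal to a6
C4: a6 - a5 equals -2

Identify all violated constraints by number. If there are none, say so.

Violated: 1, 2, 4.

C1: a3 - a1 = 9 - 9 = 0, not -1  ✗
C2: a5 + a1 = 7 + 9 = 16, not 18  ✗
C3: a5 = 7, a6 = 2; distinct  ✓
C4: a6 - a5 = 2 - 7 = -5, not -2  ✗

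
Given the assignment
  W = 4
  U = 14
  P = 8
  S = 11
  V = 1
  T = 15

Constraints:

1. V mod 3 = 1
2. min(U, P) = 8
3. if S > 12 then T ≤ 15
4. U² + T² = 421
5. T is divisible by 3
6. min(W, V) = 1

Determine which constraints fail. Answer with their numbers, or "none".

1. 1 mod 3 = 1  OK
2. min(14, 8) = 8  OK
3. S = 11, not > 12; antecedent false, conditional vacuously true  OK
4. U² + T² = 14² + 15² = 196 + 225 = 421  OK
5. 15 / 3 = 5, so 3 divides 15  OK
6. min(4, 1) = 1  OK

No violations.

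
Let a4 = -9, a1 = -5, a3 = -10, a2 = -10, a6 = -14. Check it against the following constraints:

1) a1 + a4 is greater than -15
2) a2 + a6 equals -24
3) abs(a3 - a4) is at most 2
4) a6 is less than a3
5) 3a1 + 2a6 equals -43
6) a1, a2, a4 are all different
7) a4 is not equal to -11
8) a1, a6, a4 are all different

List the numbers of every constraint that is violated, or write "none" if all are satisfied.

None — every constraint holds.

1) a1 + a4 = -5 + (-9) = -14; -14 > -15 — holds.
2) a2 + a6 = -10 + (-14) = -24 — holds.
3) abs(-10 - (-9)) = 1; 1 ≤ 2 — holds.
4) a6 = -14, a3 = -10; -14 < -10 — holds.
5) 3a1 + 2a6 = 3(-5) + 2(-14) = -43 — holds.
6) values -5, -10, -9 are pairwise distinct — holds.
7) a4 = -9, and -9 ≠ -11 — holds.
8) values -5, -14, -9 are pairwise distinct — holds.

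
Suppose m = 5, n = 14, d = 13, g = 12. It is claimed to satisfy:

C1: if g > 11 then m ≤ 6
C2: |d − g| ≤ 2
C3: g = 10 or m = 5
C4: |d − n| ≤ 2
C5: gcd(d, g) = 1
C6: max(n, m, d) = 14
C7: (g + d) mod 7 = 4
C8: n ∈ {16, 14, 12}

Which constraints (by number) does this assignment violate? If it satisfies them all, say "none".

The assignment satisfies every constraint.

C1: g = 12 > 11, so we need m ≤ 6; m = 5 ≤ 6 — OK.
C2: |13 − 12| = 1; 1 ≤ 2 — OK.
C3: g = 12 ≠ 10, but m = 5 = 5 (second disjunct) — OK.
C4: |13 − 14| = 1; 1 ≤ 2 — OK.
C5: gcd(13, 12) = 1 — OK.
C6: max(14, 5, 13) = 14 — OK.
C7: g + d = 25; 25 mod 7 = 4 — OK.
C8: n = 14 is in {16, 14, 12} — OK.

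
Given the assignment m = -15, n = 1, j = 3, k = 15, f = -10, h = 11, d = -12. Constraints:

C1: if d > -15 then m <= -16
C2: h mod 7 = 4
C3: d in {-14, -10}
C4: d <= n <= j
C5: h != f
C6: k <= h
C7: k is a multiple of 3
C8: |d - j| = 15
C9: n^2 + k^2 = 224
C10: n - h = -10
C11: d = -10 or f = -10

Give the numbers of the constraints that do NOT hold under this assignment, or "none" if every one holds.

C1: d = -12 > -15, so we need m ≤ -16; but m = -15 > -16 — does not hold.
C2: 11 mod 7 = 4 — holds.
C3: d = -12 is not in {-14, -10} — does not hold.
C4: values -12 <= 1 <= 3 — holds.
C5: h = 11, f = -10; distinct — holds.
C6: k = 15, h = 11; 15 > 11 (want ≤) — does not hold.
C7: 15 / 3 = 5, so 3 divides 15 — holds.
C8: |-12 - 3| = 15 — holds.
C9: n^2 + k^2 = 1^2 + 15^2 = 1 + 225 = 226, not 224 — does not hold.
C10: n - h = 1 - 11 = -10 — holds.
C11: d = -12 ≠ -10, but f = -10 = -10 (second disjunct) — holds.

The assignment fails constraints 1, 3, 6, 9.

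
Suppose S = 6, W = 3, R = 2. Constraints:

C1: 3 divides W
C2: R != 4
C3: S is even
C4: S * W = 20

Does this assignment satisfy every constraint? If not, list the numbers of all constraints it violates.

C1: 3 / 3 = 1, so 3 divides 3  yes
C2: R = 2, and 2 ≠ 4  yes
C3: S = 6 is even  yes
C4: S * W = 6 * 3 = 18, not 20  no

The assignment fails constraint 4.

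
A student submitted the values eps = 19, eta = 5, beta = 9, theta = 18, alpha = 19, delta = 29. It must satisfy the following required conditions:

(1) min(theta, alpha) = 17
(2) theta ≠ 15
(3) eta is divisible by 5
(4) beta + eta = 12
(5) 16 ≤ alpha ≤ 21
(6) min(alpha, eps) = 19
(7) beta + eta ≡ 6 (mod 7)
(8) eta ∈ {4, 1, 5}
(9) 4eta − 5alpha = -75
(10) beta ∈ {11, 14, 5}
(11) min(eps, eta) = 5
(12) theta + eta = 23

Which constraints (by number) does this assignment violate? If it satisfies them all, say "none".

(1) min(18, 19) = 18, not 17 — violated.
(2) theta = 18, and 18 ≠ 15 — OK.
(3) 5 / 5 = 1, so 5 divides 5 — OK.
(4) beta + eta = 9 + 5 = 14, not 12 — violated.
(5) alpha = 19 lies in [16, 21] — OK.
(6) min(19, 19) = 19 — OK.
(7) beta + eta = 14; 14 mod 7 = 0, not 6 — violated.
(8) eta = 5 is in {4, 1, 5} — OK.
(9) 4eta − 5alpha = 4(5) − 5(19) = -75 — OK.
(10) beta = 9 is not in {11, 14, 5} — violated.
(11) min(19, 5) = 5 — OK.
(12) theta + eta = 18 + 5 = 23 — OK.

Constraints 1, 4, 7, 10 do not hold.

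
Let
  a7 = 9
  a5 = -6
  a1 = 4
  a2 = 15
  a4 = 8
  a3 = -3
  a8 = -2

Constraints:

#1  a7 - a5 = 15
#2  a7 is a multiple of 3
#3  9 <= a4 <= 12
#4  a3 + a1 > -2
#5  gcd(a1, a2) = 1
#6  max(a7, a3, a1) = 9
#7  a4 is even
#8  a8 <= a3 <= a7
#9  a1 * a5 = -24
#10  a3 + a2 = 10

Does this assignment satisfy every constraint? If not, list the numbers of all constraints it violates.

#1 a7 - a5 = 9 - (-6) = 15  holds
#2 9 / 3 = 3, so 3 divides 9  holds
#3 a4 = 8 is outside [9, 12]  fails
#4 a3 + a1 = -3 + 4 = 1; 1 > -2  holds
#5 gcd(4, 15) = 1  holds
#6 max(9, -3, 4) = 9  holds
#7 a4 = 8 is even  holds
#8 values -2, -3, 9; a8 = -2 is not <= a3 = -3  fails
#9 a1 * a5 = 4 * (-6) = -24  holds
#10 a3 + a2 = -3 + 15 = 12, not 10  fails

Constraints 3, 8, 10 do not hold.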